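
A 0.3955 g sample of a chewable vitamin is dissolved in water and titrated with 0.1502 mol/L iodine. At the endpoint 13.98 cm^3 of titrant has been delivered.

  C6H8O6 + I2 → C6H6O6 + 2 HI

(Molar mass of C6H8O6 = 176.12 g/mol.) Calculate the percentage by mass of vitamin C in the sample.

n(I2) = 0.01398 L × 0.1502 mol/L = 2.100 × 10^-3 mol
n(C6H8O6) = 2.100 × 10^-3 mol (1:1 ratio)
mass of C6H8O6 = 2.100 × 10^-3 × 176.12 g/mol = 0.3698 g
% C6H8O6 = 0.3698 / 0.3955 × 100 = 93.51 %

93.51 %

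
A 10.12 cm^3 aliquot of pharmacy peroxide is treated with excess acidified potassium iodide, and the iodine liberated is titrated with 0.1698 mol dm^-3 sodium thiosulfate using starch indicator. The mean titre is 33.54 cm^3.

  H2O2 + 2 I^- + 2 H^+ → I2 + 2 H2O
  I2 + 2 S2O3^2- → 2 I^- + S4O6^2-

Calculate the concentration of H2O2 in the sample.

0.2814 mol/L

n(S2O3^2-) = 0.03354 × 0.1698 = 5.695 × 10^-3 mol
n(I2) = n(S2O3^2-)/2 = 2.848 × 10^-3 mol
n(H2O2) in the aliquot = 2.848 × 10^-3 mol (1:1 ratio)
[H2O2] = 2.848 × 10^-3 / 0.01012 = 0.2814 mol/L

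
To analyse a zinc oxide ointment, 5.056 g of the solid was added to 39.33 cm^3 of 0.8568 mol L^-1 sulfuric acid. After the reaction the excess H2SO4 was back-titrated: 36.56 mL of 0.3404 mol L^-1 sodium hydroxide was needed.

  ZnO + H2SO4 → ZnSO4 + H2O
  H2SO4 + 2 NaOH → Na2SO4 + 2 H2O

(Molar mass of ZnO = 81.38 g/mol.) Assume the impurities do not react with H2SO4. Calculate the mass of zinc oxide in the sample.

n(H2SO4) added = 0.03933 × 0.8568 = 0.03370 mol
n(NaOH) used in back-titration = 0.03656 × 0.3404 = 0.01245 mol
From the 1:2 ratio, n(H2SO4) left over = 1/2 × 0.01245 = 6.223 × 10^-3 mol
n(H2SO4) consumed by analyte = 0.03370 − 6.223 × 10^-3 = 0.02748 mol
n(ZnO) = 0.02748 mol (1:1 ratio)
mass of ZnO = 0.02748 × 81.38 = 2.236 g

2.236 g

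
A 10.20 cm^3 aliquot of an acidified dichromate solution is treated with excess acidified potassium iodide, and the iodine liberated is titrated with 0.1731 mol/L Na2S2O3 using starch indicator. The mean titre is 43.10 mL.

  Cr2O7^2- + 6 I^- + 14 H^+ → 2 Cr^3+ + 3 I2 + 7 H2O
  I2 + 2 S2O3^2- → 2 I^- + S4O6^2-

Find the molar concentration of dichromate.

0.1219 mol/L

n(S2O3^2-) = 0.04310 × 0.1731 = 7.461 × 10^-3 mol
n(I2) = n(S2O3^2-)/2 = 3.730 × 10^-3 mol
From the 1:3 ratio, n(Cr2O7^2-) in the aliquot = 1/3 × 3.730 × 10^-3 = 1.243 × 10^-3 mol
[Cr2O7^2-] = 1.243 × 10^-3 / 0.01020 = 0.1219 mol/L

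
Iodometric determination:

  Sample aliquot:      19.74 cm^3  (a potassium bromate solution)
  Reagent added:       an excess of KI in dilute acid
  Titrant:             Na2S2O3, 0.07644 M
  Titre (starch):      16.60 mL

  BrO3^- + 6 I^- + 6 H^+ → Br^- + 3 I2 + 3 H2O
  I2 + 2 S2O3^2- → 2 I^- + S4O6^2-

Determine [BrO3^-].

0.01071 M

n(S2O3^2-) = 0.01660 × 0.07644 = 1.269 × 10^-3 mol
n(I2) = n(S2O3^2-)/2 = 6.345 × 10^-4 mol
From the 1:3 ratio, n(BrO3^-) in the aliquot = 1/3 × 6.345 × 10^-4 = 2.115 × 10^-4 mol
[BrO3^-] = 2.115 × 10^-4 / 0.01974 = 0.01071 mol/L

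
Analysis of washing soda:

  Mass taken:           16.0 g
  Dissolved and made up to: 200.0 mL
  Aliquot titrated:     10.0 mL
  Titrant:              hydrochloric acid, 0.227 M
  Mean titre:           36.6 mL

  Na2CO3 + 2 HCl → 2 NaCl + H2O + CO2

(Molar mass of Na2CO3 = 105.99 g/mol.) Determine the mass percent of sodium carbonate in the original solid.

55.0 %

n(HCl) per titration = 0.0366 × 0.227 = 8.31 × 10^-3 mol
From the 1:2 ratio, n(Na2CO3) in each aliquot = 1/2 × 8.31 × 10^-3 = 4.15 × 10^-3 mol
n(Na2CO3) in the whole flask = 4.15 × 10^-3 × 200.0/10.0 = 0.0831 mol
mass of Na2CO3 = 0.0831 × 105.99 = 8.81 g
% Na2CO3 = 8.81 / 16.0 × 100 = 55.0 %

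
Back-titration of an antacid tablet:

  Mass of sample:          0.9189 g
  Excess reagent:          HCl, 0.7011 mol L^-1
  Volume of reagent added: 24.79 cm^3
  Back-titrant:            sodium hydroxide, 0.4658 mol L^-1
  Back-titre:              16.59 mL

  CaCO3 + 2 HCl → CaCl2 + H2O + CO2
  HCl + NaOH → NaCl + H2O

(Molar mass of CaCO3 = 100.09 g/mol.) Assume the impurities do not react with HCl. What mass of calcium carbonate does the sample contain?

0.4831 g

n(HCl) added = 0.02479 × 0.7011 = 0.01738 mol
n(NaOH) used in back-titration = 0.01659 × 0.4658 = 7.728 × 10^-3 mol
n(HCl) left over = 7.728 × 10^-3 mol (1:1 ratio)
n(HCl) consumed by analyte = 0.01738 − 7.728 × 10^-3 = 9.653 × 10^-3 mol
From the 1:2 ratio, n(CaCO3) = 1/2 × 9.653 × 10^-3 = 4.826 × 10^-3 mol
mass of CaCO3 = 4.826 × 10^-3 × 100.09 = 0.4831 g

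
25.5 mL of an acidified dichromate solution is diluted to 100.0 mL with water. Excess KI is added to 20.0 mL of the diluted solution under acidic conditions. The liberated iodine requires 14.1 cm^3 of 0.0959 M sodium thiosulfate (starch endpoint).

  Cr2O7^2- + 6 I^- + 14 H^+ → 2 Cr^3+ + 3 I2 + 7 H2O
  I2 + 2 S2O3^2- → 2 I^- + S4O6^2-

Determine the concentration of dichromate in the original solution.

0.0442 M

n(S2O3^2-) = 0.0141 × 0.0959 = 1.35 × 10^-3 mol
n(I2) = n(S2O3^2-)/2 = 6.76 × 10^-4 mol
From the 1:3 ratio, n(Cr2O7^2-) in the aliquot = 1/3 × 6.76 × 10^-4 = 2.25 × 10^-4 mol
[Cr2O7^2-]_dilute = 2.25 × 10^-4 / 0.0200 = 0.0113 mol/L
[Cr2O7^2-]_original = 0.0113 × 100.0/25.5 = 0.0442 mol/L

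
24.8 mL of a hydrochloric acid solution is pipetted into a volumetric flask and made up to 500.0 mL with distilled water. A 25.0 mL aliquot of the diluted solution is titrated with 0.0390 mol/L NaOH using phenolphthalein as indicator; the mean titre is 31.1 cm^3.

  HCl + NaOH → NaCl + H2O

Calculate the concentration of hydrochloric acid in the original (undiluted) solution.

0.978 mol/L

n(NaOH) = 0.0311 × 0.0390 = 1.21 × 10^-3 mol
n(HCl) in the aliquot = 1.21 × 10^-3 mol (1:1 ratio)
[HCl]_dilute = 1.21 × 10^-3 / 0.0250 = 0.0485 mol/L
Dilution factor = 500.0 / 24.8 = 20.16
[HCl]_stock = 0.0485 × 20.16 = 0.978 mol/L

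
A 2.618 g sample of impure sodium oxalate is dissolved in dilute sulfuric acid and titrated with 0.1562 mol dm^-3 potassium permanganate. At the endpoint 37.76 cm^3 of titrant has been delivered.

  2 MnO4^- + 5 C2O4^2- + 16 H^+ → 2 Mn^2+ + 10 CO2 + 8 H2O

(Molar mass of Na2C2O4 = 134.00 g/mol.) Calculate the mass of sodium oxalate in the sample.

1.976 g

n(KMnO4) = 0.03776 L × 0.1562 mol/L = 5.898 × 10^-3 mol
From the 5:2 ratio, n(Na2C2O4) = 5/2 × 5.898 × 10^-3 = 0.01475 mol
mass of Na2C2O4 = 0.01475 × 134.00 g/mol = 1.976 g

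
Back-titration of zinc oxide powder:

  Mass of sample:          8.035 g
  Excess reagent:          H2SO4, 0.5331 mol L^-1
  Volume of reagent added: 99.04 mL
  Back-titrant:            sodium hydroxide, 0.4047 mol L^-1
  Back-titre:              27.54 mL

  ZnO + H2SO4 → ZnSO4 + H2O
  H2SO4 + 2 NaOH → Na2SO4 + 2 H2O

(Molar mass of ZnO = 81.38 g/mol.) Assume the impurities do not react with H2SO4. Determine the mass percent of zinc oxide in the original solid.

47.83 %

n(H2SO4) added = 0.09904 × 0.5331 = 0.05280 mol
n(NaOH) used in back-titration = 0.02754 × 0.4047 = 0.01115 mol
From the 1:2 ratio, n(H2SO4) left over = 1/2 × 0.01115 = 5.573 × 10^-3 mol
n(H2SO4) consumed by analyte = 0.05280 − 5.573 × 10^-3 = 0.04723 mol
n(ZnO) = 0.04723 mol (1:1 ratio)
mass of ZnO = 0.04723 × 81.38 = 3.843 g
% ZnO = 3.843 / 8.035 × 100 = 47.83 %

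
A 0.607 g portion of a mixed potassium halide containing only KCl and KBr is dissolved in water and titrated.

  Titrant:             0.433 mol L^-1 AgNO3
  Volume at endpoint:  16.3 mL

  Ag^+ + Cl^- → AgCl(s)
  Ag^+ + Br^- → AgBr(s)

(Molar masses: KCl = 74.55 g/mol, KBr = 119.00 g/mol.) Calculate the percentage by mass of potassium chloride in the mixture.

n(AgNO3) = 0.0163 × 0.433 = 7.06 × 10^-3 mol
Let x = n(KCl), y = n(KBr).
Titrant: 1x + 1y = 7.06 × 10^-3;  mass: 74.55x + 119.00y = 0.607
Solving, x = 5.24 × 10^-3 mol, y = 1.82 × 10^-3 mol
mass of KCl = 5.24 × 10^-3 × 74.55 = 0.391 g
% KCl = 0.391 / 0.607 × 100 = 64.3 %

64.3 %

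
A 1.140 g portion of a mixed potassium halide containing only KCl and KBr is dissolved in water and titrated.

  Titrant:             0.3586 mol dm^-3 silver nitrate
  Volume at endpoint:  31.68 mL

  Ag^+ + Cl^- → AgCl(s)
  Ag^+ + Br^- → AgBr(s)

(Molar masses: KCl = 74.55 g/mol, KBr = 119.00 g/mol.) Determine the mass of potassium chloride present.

n(AgNO3) = 0.03168 × 0.3586 = 0.01136 mol
Let x = n(KCl), y = n(KBr).
Titrant: 1x + 1y = 0.01136;  mass: 74.55x + 119.00y = 1.140
Solving, x = 4.767 × 10^-3 mol, y = 6.593 × 10^-3 mol
mass of KCl = 4.767 × 10^-3 × 74.55 = 0.3554 g

0.3554 g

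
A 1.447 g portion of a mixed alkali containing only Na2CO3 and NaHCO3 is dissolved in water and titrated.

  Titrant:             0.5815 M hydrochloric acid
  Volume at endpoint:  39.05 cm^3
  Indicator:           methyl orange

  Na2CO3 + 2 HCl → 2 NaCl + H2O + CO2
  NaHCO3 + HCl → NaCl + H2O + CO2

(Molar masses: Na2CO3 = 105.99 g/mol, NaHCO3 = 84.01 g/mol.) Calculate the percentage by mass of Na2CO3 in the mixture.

n(HCl) = 0.03905 × 0.5815 = 0.02271 mol
Let x = n(Na2CO3), y = n(NaHCO3).
Titrant: 2x + 1y = 0.02271;  mass: 105.99x + 84.01y = 1.447
Solving, x = 7.426 × 10^-3 mol, y = 7.855 × 10^-3 mol
mass of Na2CO3 = 7.426 × 10^-3 × 105.99 = 0.7871 g
% Na2CO3 = 0.7871 / 1.447 × 100 = 54.40 %

54.40 %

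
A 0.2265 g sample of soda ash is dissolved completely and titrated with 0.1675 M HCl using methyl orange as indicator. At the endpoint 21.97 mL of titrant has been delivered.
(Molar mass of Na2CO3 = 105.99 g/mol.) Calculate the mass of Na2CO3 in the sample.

0.1950 g

Na2CO3 + 2 HCl → 2 NaCl + H2O + CO2
n(HCl) = 0.02197 L × 0.1675 mol/L = 3.680 × 10^-3 mol
From the 1:2 ratio, n(Na2CO3) = 1/2 × 3.680 × 10^-3 = 1.840 × 10^-3 mol
mass of Na2CO3 = 1.840 × 10^-3 × 105.99 g/mol = 0.1950 g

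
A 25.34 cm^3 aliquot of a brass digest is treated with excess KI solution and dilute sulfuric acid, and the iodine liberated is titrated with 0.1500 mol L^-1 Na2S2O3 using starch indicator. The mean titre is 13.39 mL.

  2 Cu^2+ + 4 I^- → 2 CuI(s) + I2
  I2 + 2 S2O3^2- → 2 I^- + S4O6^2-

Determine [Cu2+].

n(S2O3^2-) = 0.01339 × 0.1500 = 2.009 × 10^-3 mol
n(I2) = n(S2O3^2-)/2 = 1.004 × 10^-3 mol
From the 2:1 ratio, n(Cu2+) in the aliquot = 2/1 × 1.004 × 10^-3 = 2.009 × 10^-3 mol
[Cu2+] = 2.009 × 10^-3 / 0.02534 = 0.07926 mol/L

0.07926 mol/L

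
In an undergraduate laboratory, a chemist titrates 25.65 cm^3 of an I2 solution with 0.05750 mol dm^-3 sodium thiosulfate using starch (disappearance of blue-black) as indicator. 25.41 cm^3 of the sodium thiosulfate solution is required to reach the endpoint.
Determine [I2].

0.02848 mol/L

I2 + 2 S2O3^2- → 2 I^- + S4O6^2-
n(Na2S2O3) = 0.02541 L × 0.05750 mol/L = 1.461 × 10^-3 mol
From the 1:2 mole ratio, n(I2) = 1/2 × 1.461 × 10^-3 = 7.305 × 10^-4 mol
[I2] = 7.305 × 10^-4 mol / 0.02565 L = 0.02848 mol/L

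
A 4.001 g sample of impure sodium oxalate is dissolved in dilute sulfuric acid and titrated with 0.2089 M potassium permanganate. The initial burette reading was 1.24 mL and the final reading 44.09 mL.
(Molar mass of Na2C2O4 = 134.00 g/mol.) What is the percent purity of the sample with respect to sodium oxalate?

2 MnO4^- + 5 C2O4^2- + 16 H^+ → 2 Mn^2+ + 10 CO2 + 8 H2O
n(KMnO4) = 0.04285 L × 0.2089 mol/L = 8.951 × 10^-3 mol
From the 5:2 ratio, n(Na2C2O4) = 5/2 × 8.951 × 10^-3 = 0.02238 mol
mass of Na2C2O4 = 0.02238 × 134.00 g/mol = 2.999 g
% Na2C2O4 = 2.999 / 4.001 × 100 = 74.95 %

74.95 %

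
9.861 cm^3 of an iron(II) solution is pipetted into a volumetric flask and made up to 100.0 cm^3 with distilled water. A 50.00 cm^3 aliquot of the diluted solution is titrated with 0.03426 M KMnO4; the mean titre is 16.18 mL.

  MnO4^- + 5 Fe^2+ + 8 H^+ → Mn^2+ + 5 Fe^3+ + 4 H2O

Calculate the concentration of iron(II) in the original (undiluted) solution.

0.5621 M

n(KMnO4) = 0.01618 × 0.03426 = 5.543 × 10^-4 mol
From the 5:1 ratio, n(Fe2+) in the aliquot = 5/1 × 5.543 × 10^-4 = 2.772 × 10^-3 mol
[Fe2+]_dilute = 2.772 × 10^-3 / 0.05000 = 0.05543 mol/L
Dilution factor = 100.0 / 9.861 = 10.14
[Fe2+]_stock = 0.05543 × 10.14 = 0.5621 mol/L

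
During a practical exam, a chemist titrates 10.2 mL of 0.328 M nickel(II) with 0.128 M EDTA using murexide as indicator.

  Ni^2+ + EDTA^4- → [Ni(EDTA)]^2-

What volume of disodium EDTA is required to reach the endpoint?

n(Ni2+) = 0.0102 L × 0.328 mol/L = 3.35 × 10^-3 mol
n(EDTA) = 3.35 × 10^-3 mol (1:1 stoichiometry)
V(EDTA) = 3.35 × 10^-3 mol / 0.128 mol/L = 0.0261 L = 26.1 mL

26.1 mL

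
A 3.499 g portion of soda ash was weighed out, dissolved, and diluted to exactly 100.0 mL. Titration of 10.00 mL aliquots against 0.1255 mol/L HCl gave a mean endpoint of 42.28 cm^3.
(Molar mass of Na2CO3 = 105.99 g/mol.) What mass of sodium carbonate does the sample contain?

Na2CO3 + 2 HCl → 2 NaCl + H2O + CO2
n(HCl) per titration = 0.04228 × 0.1255 = 5.306 × 10^-3 mol
From the 1:2 ratio, n(Na2CO3) in each aliquot = 1/2 × 5.306 × 10^-3 = 2.653 × 10^-3 mol
n(Na2CO3) in the whole flask = 2.653 × 10^-3 × 100.0/10.00 = 0.02653 mol
mass of Na2CO3 = 0.02653 × 105.99 = 2.812 g

2.812 g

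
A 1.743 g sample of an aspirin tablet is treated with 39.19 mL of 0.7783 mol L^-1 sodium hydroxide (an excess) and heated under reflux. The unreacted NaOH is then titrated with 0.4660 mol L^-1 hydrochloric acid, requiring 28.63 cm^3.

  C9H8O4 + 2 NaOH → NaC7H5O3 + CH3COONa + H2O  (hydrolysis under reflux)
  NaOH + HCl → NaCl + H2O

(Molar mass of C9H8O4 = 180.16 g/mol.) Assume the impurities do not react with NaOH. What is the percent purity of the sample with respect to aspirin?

88.68 %

n(NaOH) added = 0.03919 × 0.7783 = 0.03050 mol
n(HCl) used in back-titration = 0.02863 × 0.4660 = 0.01334 mol
n(NaOH) left over = 0.01334 mol (1:1 ratio)
n(NaOH) consumed by analyte = 0.03050 − 0.01334 = 0.01716 mol
From the 1:2 ratio, n(C9H8O4) = 1/2 × 0.01716 = 8.580 × 10^-3 mol
mass of C9H8O4 = 8.580 × 10^-3 × 180.16 = 1.546 g
% C9H8O4 = 1.546 / 1.743 × 100 = 88.68 %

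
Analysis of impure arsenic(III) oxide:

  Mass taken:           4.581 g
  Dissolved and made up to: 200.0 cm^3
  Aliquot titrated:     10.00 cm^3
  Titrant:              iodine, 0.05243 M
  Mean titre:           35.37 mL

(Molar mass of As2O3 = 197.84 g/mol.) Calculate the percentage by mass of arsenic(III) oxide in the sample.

As2O3 + 2 I2 + 2 H2O → As2O5 + 4 HI
n(I2) per titration = 0.03537 × 0.05243 = 1.854 × 10^-3 mol
From the 1:2 ratio, n(As2O3) in each aliquot = 1/2 × 1.854 × 10^-3 = 9.272 × 10^-4 mol
n(As2O3) in the whole flask = 9.272 × 10^-4 × 200.0/10.00 = 0.01854 mol
mass of As2O3 = 0.01854 × 197.84 = 3.669 g
% As2O3 = 3.669 / 4.581 × 100 = 80.09 %

80.09 %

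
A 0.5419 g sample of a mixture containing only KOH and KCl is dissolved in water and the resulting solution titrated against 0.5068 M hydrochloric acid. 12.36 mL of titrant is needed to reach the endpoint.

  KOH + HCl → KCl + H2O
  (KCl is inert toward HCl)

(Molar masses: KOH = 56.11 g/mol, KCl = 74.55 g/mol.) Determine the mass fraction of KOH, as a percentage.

n(HCl) = 0.01236 × 0.5068 = 6.264 × 10^-3 mol
Let x = n(KOH), y = n(KCl).
Titrant: 1x = 6.264 × 10^-3;  mass: 56.11x + 74.55y = 0.5419
Solving, x = 6.264 × 10^-3 mol, y = 2.554 × 10^-3 mol
mass of KOH = 6.264 × 10^-3 × 56.11 = 0.3515 g
% KOH = 0.3515 / 0.5419 × 100 = 64.86 %

64.86 %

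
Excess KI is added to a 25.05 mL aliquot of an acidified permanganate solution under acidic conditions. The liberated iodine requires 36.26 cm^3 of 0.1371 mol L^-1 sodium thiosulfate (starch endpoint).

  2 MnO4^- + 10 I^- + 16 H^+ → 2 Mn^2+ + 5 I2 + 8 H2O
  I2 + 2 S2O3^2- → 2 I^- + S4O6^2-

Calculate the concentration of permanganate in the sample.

0.03969 mol/L

n(S2O3^2-) = 0.03626 × 0.1371 = 4.971 × 10^-3 mol
n(I2) = n(S2O3^2-)/2 = 2.486 × 10^-3 mol
From the 2:5 ratio, n(MnO4^-) in the aliquot = 2/5 × 2.486 × 10^-3 = 9.942 × 10^-4 mol
[MnO4^-] = 9.942 × 10^-4 / 0.02505 = 0.03969 mol/L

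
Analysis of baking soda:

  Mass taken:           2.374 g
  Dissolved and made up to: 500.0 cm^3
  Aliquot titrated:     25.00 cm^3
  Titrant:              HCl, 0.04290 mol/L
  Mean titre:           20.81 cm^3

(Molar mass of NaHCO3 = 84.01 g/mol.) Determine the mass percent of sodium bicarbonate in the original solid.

63.18 %

NaHCO3 + HCl → NaCl + H2O + CO2
n(HCl) per titration = 0.02081 × 0.04290 = 8.927 × 10^-4 mol
n(NaHCO3) in each aliquot = 8.927 × 10^-4 mol (1:1 ratio)
n(NaHCO3) in the whole flask = 8.927 × 10^-4 × 500.0/25.00 = 0.01785 mol
mass of NaHCO3 = 0.01785 × 84.01 = 1.500 g
% NaHCO3 = 1.500 / 2.374 × 100 = 63.18 %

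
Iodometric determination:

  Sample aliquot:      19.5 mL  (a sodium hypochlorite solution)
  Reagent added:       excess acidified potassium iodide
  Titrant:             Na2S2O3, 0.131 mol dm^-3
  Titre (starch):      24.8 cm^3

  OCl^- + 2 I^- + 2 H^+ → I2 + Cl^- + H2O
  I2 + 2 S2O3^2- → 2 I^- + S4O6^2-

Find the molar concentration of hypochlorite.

0.0833 mol/L

n(S2O3^2-) = 0.0248 × 0.131 = 3.25 × 10^-3 mol
n(I2) = n(S2O3^2-)/2 = 1.62 × 10^-3 mol
n(OCl^-) in the aliquot = 1.62 × 10^-3 mol (1:1 ratio)
[OCl^-] = 1.62 × 10^-3 / 0.0195 = 0.0833 mol/L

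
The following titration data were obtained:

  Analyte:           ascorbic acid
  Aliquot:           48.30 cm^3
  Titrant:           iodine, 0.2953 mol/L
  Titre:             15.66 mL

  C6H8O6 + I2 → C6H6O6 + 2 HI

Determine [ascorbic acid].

0.09574 mol/L

n(I2) = 0.01566 L × 0.2953 mol/L = 4.624 × 10^-3 mol
n(C6H8O6) = 4.624 × 10^-3 mol (1:1 mole ratio)
[C6H8O6] = 4.624 × 10^-3 mol / 0.04830 L = 0.09574 mol/L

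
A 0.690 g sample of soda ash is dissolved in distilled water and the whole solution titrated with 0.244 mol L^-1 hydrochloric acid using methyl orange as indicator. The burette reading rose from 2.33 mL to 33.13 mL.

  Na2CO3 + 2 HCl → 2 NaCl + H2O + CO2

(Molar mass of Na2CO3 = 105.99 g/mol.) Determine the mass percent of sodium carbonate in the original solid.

57.7 %

n(HCl) = 0.0308 L × 0.244 mol/L = 7.52 × 10^-3 mol
From the 1:2 ratio, n(Na2CO3) = 1/2 × 7.52 × 10^-3 = 3.76 × 10^-3 mol
mass of Na2CO3 = 3.76 × 10^-3 × 105.99 g/mol = 0.398 g
% Na2CO3 = 0.398 / 0.690 × 100 = 57.7 %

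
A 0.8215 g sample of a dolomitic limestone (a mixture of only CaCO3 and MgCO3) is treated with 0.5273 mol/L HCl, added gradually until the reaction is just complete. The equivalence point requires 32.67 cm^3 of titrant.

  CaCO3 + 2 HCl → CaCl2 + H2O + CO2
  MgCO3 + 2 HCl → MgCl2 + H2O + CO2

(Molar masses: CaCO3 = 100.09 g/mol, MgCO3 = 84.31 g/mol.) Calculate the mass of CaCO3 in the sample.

0.6045 g

n(HCl) = 0.03267 × 0.5273 = 0.01723 mol
Let x = n(CaCO3), y = n(MgCO3).
Titrant: 2x + 2y = 0.01723;  mass: 100.09x + 84.31y = 0.8215
Solving, x = 6.039 × 10^-3 mol, y = 2.574 × 10^-3 mol
mass of CaCO3 = 6.039 × 10^-3 × 100.09 = 0.6045 g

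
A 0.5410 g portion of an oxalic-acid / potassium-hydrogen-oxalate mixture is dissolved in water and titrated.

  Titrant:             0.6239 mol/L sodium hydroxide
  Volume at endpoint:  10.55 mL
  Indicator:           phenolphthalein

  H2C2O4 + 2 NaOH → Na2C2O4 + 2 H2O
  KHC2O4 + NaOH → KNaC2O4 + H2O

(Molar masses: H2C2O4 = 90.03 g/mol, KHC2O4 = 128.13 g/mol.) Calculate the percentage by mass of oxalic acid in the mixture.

n(NaOH) = 0.01055 × 0.6239 = 6.582 × 10^-3 mol
Let x = n(H2C2O4), y = n(KHC2O4).
Titrant: 2x + 1y = 6.582 × 10^-3;  mass: 90.03x + 128.13y = 0.5410
Solving, x = 1.819 × 10^-3 mol, y = 2.944 × 10^-3 mol
mass of H2C2O4 = 1.819 × 10^-3 × 90.03 = 0.1638 g
% H2C2O4 = 0.1638 / 0.5410 × 100 = 30.27 %

30.27 %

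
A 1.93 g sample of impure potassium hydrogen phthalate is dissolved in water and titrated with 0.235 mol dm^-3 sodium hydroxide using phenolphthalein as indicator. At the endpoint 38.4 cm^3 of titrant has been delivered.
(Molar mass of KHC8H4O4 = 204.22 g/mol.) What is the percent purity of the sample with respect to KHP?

95.5 %

KHC8H4O4 + NaOH → KNaC8H4O4 + H2O
n(NaOH) = 0.0384 L × 0.235 mol/L = 9.02 × 10^-3 mol
n(KHC8H4O4) = 9.02 × 10^-3 mol (1:1 ratio)
mass of KHC8H4O4 = 9.02 × 10^-3 × 204.22 g/mol = 1.84 g
% KHC8H4O4 = 1.84 / 1.93 × 100 = 95.5 %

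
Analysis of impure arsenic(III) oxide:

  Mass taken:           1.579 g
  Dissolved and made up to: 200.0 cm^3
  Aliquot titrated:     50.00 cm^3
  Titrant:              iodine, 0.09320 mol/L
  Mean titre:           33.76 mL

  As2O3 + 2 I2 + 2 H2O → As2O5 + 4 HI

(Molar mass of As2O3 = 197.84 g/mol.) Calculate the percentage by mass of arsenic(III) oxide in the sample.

78.85 %

n(I2) per titration = 0.03376 × 0.09320 = 3.146 × 10^-3 mol
From the 1:2 ratio, n(As2O3) in each aliquot = 1/2 × 3.146 × 10^-3 = 1.573 × 10^-3 mol
n(As2O3) in the whole flask = 1.573 × 10^-3 × 200.0/50.00 = 6.293 × 10^-3 mol
mass of As2O3 = 6.293 × 10^-3 × 197.84 = 1.245 g
% As2O3 = 1.245 / 1.579 × 100 = 78.85 %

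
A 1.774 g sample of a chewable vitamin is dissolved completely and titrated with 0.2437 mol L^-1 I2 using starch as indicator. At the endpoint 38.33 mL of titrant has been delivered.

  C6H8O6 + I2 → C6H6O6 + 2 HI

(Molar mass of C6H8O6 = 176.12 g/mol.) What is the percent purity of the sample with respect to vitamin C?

92.74 %

n(I2) = 0.03833 L × 0.2437 mol/L = 9.341 × 10^-3 mol
n(C6H8O6) = 9.341 × 10^-3 mol (1:1 ratio)
mass of C6H8O6 = 9.341 × 10^-3 × 176.12 g/mol = 1.645 g
% C6H8O6 = 1.645 / 1.774 × 100 = 92.74 %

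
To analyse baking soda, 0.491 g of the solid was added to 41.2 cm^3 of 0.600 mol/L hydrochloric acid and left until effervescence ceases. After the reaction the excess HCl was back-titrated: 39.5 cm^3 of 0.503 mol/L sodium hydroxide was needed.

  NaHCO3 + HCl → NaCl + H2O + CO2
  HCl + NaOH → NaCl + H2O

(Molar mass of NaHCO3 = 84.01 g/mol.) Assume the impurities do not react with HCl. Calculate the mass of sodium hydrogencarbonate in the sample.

0.408 g

n(HCl) added = 0.0412 × 0.600 = 0.0247 mol
n(NaOH) used in back-titration = 0.0395 × 0.503 = 0.0199 mol
n(HCl) left over = 0.0199 mol (1:1 ratio)
n(HCl) consumed by analyte = 0.0247 − 0.0199 = 4.85 × 10^-3 mol
n(NaHCO3) = 4.85 × 10^-3 mol (1:1 ratio)
mass of NaHCO3 = 4.85 × 10^-3 × 84.01 = 0.408 g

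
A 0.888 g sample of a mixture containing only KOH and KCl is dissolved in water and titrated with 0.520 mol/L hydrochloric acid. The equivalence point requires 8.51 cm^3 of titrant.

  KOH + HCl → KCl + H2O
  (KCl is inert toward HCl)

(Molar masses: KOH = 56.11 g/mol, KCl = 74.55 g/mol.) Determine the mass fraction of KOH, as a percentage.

n(HCl) = 0.00851 × 0.520 = 4.43 × 10^-3 mol
Let x = n(KOH), y = n(KCl).
Titrant: 1x = 4.43 × 10^-3;  mass: 56.11x + 74.55y = 0.888
Solving, x = 4.43 × 10^-3 mol, y = 8.58 × 10^-3 mol
mass of KOH = 4.43 × 10^-3 × 56.11 = 0.248 g
% KOH = 0.248 / 0.888 × 100 = 28.0 %

28.0 %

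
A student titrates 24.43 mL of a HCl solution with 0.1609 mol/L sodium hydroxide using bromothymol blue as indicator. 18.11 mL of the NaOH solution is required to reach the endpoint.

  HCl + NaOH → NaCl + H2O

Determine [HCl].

n(NaOH) = 0.01811 L × 0.1609 mol/L = 2.914 × 10^-3 mol
n(HCl) = 2.914 × 10^-3 mol (1:1 mole ratio)
[HCl] = 2.914 × 10^-3 mol / 0.02443 L = 0.1193 mol/L

0.1193 mol/L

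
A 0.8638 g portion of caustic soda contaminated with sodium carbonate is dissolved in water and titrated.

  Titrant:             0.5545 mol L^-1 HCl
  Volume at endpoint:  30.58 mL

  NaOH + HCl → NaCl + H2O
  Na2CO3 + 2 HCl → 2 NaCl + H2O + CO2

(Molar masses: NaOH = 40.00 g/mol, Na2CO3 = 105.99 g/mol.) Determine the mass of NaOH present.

n(HCl) = 0.03058 × 0.5545 = 0.01696 mol
Let x = n(NaOH), y = n(Na2CO3).
Titrant: 1x + 2y = 0.01696;  mass: 40.00x + 105.99y = 0.8638
Solving, x = 2.679 × 10^-3 mol, y = 7.139 × 10^-3 mol
mass of NaOH = 2.679 × 10^-3 × 40.00 = 0.1072 g

0.1072 g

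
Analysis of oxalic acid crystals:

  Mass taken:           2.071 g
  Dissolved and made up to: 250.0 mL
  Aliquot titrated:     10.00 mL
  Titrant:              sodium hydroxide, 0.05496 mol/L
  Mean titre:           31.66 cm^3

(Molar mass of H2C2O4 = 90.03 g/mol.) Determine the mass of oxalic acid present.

H2C2O4 + 2 NaOH → Na2C2O4 + 2 H2O
n(NaOH) per titration = 0.03166 × 0.05496 = 1.740 × 10^-3 mol
From the 1:2 ratio, n(H2C2O4) in each aliquot = 1/2 × 1.740 × 10^-3 = 8.700 × 10^-4 mol
n(H2C2O4) in the whole flask = 8.700 × 10^-4 × 250.0/10.00 = 0.02175 mol
mass of H2C2O4 = 0.02175 × 90.03 = 1.958 g

1.958 g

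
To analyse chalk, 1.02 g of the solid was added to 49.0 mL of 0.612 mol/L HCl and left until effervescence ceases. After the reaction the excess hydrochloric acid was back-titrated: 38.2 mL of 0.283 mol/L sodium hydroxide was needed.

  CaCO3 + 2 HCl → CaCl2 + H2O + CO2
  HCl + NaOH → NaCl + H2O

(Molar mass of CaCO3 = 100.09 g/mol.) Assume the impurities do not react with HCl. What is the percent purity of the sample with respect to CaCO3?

n(HCl) added = 0.0490 × 0.612 = 0.0300 mol
n(NaOH) used in back-titration = 0.0382 × 0.283 = 0.0108 mol
n(HCl) left over = 0.0108 mol (1:1 ratio)
n(HCl) consumed by analyte = 0.0300 − 0.0108 = 0.0192 mol
From the 1:2 ratio, n(CaCO3) = 1/2 × 0.0192 = 9.59 × 10^-3 mol
mass of CaCO3 = 9.59 × 10^-3 × 100.09 = 0.960 g
% CaCO3 = 0.960 / 1.02 × 100 = 94.1 %

94.1 %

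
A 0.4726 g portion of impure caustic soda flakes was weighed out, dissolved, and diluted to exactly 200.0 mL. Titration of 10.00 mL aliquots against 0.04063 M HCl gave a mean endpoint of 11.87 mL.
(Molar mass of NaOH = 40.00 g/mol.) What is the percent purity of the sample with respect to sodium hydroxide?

81.64 %

NaOH + HCl → NaCl + H2O
n(HCl) per titration = 0.01187 × 0.04063 = 4.823 × 10^-4 mol
n(NaOH) in each aliquot = 4.823 × 10^-4 mol (1:1 ratio)
n(NaOH) in the whole flask = 4.823 × 10^-4 × 200.0/10.00 = 9.646 × 10^-3 mol
mass of NaOH = 9.646 × 10^-3 × 40.00 = 0.3858 g
% NaOH = 0.3858 / 0.4726 × 100 = 81.64 %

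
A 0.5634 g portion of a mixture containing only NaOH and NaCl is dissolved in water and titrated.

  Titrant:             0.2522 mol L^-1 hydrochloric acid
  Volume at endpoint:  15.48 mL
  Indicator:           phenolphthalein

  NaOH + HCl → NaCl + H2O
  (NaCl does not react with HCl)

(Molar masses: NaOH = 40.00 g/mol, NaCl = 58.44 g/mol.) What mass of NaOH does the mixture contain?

n(HCl) = 0.01548 × 0.2522 = 3.904 × 10^-3 mol
Let x = n(NaOH), y = n(NaCl).
Titrant: 1x = 3.904 × 10^-3;  mass: 40.00x + 58.44y = 0.5634
Solving, x = 3.904 × 10^-3 mol, y = 6.968 × 10^-3 mol
mass of NaOH = 3.904 × 10^-3 × 40.00 = 0.1562 g

0.1562 g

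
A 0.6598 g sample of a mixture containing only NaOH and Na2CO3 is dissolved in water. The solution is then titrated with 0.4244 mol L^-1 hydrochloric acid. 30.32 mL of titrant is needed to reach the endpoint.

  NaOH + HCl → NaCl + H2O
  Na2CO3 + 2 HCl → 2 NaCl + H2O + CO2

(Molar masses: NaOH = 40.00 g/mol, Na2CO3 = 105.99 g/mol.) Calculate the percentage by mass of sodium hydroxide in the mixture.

10.32 %

n(HCl) = 0.03032 × 0.4244 = 0.01287 mol
Let x = n(NaOH), y = n(Na2CO3).
Titrant: 1x + 2y = 0.01287;  mass: 40.00x + 105.99y = 0.6598
Solving, x = 1.703 × 10^-3 mol, y = 5.582 × 10^-3 mol
mass of NaOH = 1.703 × 10^-3 × 40.00 = 0.06812 g
% NaOH = 0.06812 / 0.6598 × 100 = 10.32 %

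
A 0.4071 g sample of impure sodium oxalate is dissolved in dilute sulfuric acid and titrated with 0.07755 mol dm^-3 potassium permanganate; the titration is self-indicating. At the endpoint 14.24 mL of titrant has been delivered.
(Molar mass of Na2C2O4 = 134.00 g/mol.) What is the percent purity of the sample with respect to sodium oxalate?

90.87 %

2 MnO4^- + 5 C2O4^2- + 16 H^+ → 2 Mn^2+ + 10 CO2 + 8 H2O
n(KMnO4) = 0.01424 L × 0.07755 mol/L = 1.104 × 10^-3 mol
From the 5:2 ratio, n(Na2C2O4) = 5/2 × 1.104 × 10^-3 = 2.761 × 10^-3 mol
mass of Na2C2O4 = 2.761 × 10^-3 × 134.00 g/mol = 0.3699 g
% Na2C2O4 = 0.3699 / 0.4071 × 100 = 90.87 %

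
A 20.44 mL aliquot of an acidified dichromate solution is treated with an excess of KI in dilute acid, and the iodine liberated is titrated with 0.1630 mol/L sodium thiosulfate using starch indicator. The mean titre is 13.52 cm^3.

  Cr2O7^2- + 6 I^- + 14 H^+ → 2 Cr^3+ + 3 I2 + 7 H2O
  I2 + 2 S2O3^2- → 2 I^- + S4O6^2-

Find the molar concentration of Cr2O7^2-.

0.01797 mol/L

n(S2O3^2-) = 0.01352 × 0.1630 = 2.204 × 10^-3 mol
n(I2) = n(S2O3^2-)/2 = 1.102 × 10^-3 mol
From the 1:3 ratio, n(Cr2O7^2-) in the aliquot = 1/3 × 1.102 × 10^-3 = 3.673 × 10^-4 mol
[Cr2O7^2-] = 3.673 × 10^-4 / 0.02044 = 0.01797 mol/L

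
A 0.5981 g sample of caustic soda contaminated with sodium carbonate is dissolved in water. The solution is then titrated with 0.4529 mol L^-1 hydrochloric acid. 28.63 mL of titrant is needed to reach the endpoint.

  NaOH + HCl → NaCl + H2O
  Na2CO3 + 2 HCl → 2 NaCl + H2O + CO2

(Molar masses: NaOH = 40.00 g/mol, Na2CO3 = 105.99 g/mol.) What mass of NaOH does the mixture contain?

n(HCl) = 0.02863 × 0.4529 = 0.01297 mol
Let x = n(NaOH), y = n(Na2CO3).
Titrant: 1x + 2y = 0.01297;  mass: 40.00x + 105.99y = 0.5981
Solving, x = 6.853 × 10^-3 mol, y = 3.057 × 10^-3 mol
mass of NaOH = 6.853 × 10^-3 × 40.00 = 0.2741 g

0.2741 g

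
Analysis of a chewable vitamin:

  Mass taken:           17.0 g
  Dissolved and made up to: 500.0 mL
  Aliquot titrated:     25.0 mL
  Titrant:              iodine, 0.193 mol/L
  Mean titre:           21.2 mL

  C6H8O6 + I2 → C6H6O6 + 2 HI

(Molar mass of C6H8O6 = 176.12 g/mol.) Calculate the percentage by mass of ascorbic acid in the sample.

84.8 %

n(I2) per titration = 0.0212 × 0.193 = 4.09 × 10^-3 mol
n(C6H8O6) in each aliquot = 4.09 × 10^-3 mol (1:1 ratio)
n(C6H8O6) in the whole flask = 4.09 × 10^-3 × 500.0/25.0 = 0.0818 mol
mass of C6H8O6 = 0.0818 × 176.12 = 14.4 g
% C6H8O6 = 14.4 / 17.0 × 100 = 84.8 %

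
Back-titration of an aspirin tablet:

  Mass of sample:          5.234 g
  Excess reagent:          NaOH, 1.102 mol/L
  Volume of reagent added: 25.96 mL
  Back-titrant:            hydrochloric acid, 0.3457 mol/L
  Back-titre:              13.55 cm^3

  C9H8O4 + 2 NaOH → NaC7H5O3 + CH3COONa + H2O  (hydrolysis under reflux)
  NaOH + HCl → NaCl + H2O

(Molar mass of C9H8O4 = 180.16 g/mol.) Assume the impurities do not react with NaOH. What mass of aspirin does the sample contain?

2.155 g

n(NaOH) added = 0.02596 × 1.102 = 0.02861 mol
n(HCl) used in back-titration = 0.01355 × 0.3457 = 4.684 × 10^-3 mol
n(NaOH) left over = 4.684 × 10^-3 mol (1:1 ratio)
n(NaOH) consumed by analyte = 0.02861 − 4.684 × 10^-3 = 0.02392 mol
From the 1:2 ratio, n(C9H8O4) = 1/2 × 0.02392 = 0.01196 mol
mass of C9H8O4 = 0.01196 × 180.16 = 2.155 g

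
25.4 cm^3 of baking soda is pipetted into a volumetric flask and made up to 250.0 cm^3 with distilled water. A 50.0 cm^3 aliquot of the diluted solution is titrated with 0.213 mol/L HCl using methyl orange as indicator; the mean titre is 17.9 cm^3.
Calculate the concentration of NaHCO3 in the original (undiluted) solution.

0.751 mol/L

NaHCO3 + HCl → NaCl + H2O + CO2
n(HCl) = 0.0179 × 0.213 = 3.81 × 10^-3 mol
n(NaHCO3) in the aliquot = 3.81 × 10^-3 mol (1:1 ratio)
[NaHCO3]_dilute = 3.81 × 10^-3 / 0.0500 = 0.0763 mol/L
Dilution factor = 250.0 / 25.4 = 9.843
[NaHCO3]_stock = 0.0763 × 9.843 = 0.751 mol/L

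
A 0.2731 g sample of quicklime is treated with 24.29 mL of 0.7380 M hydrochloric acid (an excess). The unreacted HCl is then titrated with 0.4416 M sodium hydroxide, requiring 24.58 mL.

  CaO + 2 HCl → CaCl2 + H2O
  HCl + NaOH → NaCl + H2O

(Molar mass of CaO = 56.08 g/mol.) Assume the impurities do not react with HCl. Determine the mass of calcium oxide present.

n(HCl) added = 0.02429 × 0.7380 = 0.01793 mol
n(NaOH) used in back-titration = 0.02458 × 0.4416 = 0.01085 mol
n(HCl) left over = 0.01085 mol (1:1 ratio)
n(HCl) consumed by analyte = 0.01793 − 0.01085 = 7.071 × 10^-3 mol
From the 1:2 ratio, n(CaO) = 1/2 × 7.071 × 10^-3 = 3.536 × 10^-3 mol
mass of CaO = 3.536 × 10^-3 × 56.08 = 0.1983 g

0.1983 g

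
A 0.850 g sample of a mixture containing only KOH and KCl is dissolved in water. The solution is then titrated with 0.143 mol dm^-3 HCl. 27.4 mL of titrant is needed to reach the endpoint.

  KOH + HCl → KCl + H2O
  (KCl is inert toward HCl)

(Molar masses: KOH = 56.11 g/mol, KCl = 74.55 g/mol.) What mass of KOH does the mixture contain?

0.220 g

n(HCl) = 0.0274 × 0.143 = 3.92 × 10^-3 mol
Let x = n(KOH), y = n(KCl).
Titrant: 1x = 3.92 × 10^-3;  mass: 56.11x + 74.55y = 0.850
Solving, x = 3.92 × 10^-3 mol, y = 8.45 × 10^-3 mol
mass of KOH = 3.92 × 10^-3 × 56.11 = 0.220 g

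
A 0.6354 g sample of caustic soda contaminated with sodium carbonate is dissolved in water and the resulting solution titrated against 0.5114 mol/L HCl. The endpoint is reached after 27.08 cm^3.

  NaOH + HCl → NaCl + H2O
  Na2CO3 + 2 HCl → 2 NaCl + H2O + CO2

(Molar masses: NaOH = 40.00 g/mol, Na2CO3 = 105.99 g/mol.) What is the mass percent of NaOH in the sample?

n(HCl) = 0.02708 × 0.5114 = 0.01385 mol
Let x = n(NaOH), y = n(Na2CO3).
Titrant: 1x + 2y = 0.01385;  mass: 40.00x + 105.99y = 0.6354
Solving, x = 7.581 × 10^-3 mol, y = 3.134 × 10^-3 mol
mass of NaOH = 7.581 × 10^-3 × 40.00 = 0.3032 g
% NaOH = 0.3032 / 0.6354 × 100 = 47.72 %

47.72 %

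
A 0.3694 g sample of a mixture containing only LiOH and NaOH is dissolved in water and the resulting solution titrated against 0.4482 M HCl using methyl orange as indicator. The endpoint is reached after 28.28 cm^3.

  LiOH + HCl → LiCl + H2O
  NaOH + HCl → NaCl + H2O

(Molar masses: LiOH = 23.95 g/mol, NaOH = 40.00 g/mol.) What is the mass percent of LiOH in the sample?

n(HCl) = 0.02828 × 0.4482 = 0.01268 mol
Let x = n(LiOH), y = n(NaOH).
Titrant: 1x + 1y = 0.01268;  mass: 23.95x + 40.00y = 0.3694
Solving, x = 8.573 × 10^-3 mol, y = 4.102 × 10^-3 mol
mass of LiOH = 8.573 × 10^-3 × 23.95 = 0.2053 g
% LiOH = 0.2053 / 0.3694 × 100 = 55.59 %

55.59 %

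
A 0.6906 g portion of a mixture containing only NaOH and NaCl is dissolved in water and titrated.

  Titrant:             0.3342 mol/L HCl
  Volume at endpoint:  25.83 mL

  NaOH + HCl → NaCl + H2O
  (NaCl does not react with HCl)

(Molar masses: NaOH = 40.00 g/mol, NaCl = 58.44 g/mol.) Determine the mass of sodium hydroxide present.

n(HCl) = 0.02583 × 0.3342 = 8.632 × 10^-3 mol
Let x = n(NaOH), y = n(NaCl).
Titrant: 1x = 8.632 × 10^-3;  mass: 40.00x + 58.44y = 0.6906
Solving, x = 8.632 × 10^-3 mol, y = 5.909 × 10^-3 mol
mass of NaOH = 8.632 × 10^-3 × 40.00 = 0.3453 g

0.3453 g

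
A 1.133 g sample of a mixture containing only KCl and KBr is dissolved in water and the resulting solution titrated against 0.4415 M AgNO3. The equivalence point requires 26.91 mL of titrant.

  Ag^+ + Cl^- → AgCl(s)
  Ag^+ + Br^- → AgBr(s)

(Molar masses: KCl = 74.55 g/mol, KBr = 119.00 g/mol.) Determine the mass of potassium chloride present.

n(AgNO3) = 0.02691 × 0.4415 = 0.01188 mol
Let x = n(KCl), y = n(KBr).
Titrant: 1x + 1y = 0.01188;  mass: 74.55x + 119.00y = 1.133
Solving, x = 6.317 × 10^-3 mol, y = 5.563 × 10^-3 mol
mass of KCl = 6.317 × 10^-3 × 74.55 = 0.4710 g

0.4710 g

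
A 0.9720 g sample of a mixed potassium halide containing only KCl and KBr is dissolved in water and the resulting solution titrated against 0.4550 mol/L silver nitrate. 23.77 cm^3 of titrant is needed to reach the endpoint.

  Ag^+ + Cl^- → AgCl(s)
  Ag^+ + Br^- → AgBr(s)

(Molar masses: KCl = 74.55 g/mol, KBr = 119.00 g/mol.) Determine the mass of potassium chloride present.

n(AgNO3) = 0.02377 × 0.4550 = 0.01082 mol
Let x = n(KCl), y = n(KBr).
Titrant: 1x + 1y = 0.01082;  mass: 74.55x + 119.00y = 0.9720
Solving, x = 7.087 × 10^-3 mol, y = 3.728 × 10^-3 mol
mass of KCl = 7.087 × 10^-3 × 74.55 = 0.5284 g

0.5284 g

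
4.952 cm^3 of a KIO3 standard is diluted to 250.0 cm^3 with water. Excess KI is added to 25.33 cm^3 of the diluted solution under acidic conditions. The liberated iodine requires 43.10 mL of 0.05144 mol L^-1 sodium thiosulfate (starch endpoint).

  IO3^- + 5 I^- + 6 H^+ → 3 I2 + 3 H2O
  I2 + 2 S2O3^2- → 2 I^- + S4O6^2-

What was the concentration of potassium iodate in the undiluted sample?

n(S2O3^2-) = 0.04310 × 0.05144 = 2.217 × 10^-3 mol
n(I2) = n(S2O3^2-)/2 = 1.109 × 10^-3 mol
From the 1:3 ratio, n(IO3^-) in the aliquot = 1/3 × 1.109 × 10^-3 = 3.695 × 10^-4 mol
[IO3^-]_dilute = 3.695 × 10^-4 / 0.02533 = 0.01459 mol/L
[IO3^-]_original = 0.01459 × 250.0/4.952 = 0.7365 mol/L

0.7365 mol/L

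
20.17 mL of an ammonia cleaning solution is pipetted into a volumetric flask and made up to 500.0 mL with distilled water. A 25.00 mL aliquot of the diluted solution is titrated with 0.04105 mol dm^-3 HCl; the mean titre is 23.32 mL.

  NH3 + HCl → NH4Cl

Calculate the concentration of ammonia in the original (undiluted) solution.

n(HCl) = 0.02332 × 0.04105 = 9.573 × 10^-4 mol
n(NH3) in the aliquot = 9.573 × 10^-4 mol (1:1 ratio)
[NH3]_dilute = 9.573 × 10^-4 / 0.02500 = 0.03829 mol/L
Dilution factor = 500.0 / 20.17 = 24.79
[NH3]_stock = 0.03829 × 24.79 = 0.9492 mol/L

0.9492 mol/L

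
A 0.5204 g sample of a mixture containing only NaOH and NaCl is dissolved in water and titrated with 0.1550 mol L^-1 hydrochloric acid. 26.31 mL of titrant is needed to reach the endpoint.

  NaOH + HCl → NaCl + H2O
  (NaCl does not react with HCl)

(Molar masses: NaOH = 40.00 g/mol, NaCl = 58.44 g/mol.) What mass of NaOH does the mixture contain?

n(HCl) = 0.02631 × 0.1550 = 4.078 × 10^-3 mol
Let x = n(NaOH), y = n(NaCl).
Titrant: 1x = 4.078 × 10^-3;  mass: 40.00x + 58.44y = 0.5204
Solving, x = 4.078 × 10^-3 mol, y = 6.114 × 10^-3 mol
mass of NaOH = 4.078 × 10^-3 × 40.00 = 0.1631 g

0.1631 g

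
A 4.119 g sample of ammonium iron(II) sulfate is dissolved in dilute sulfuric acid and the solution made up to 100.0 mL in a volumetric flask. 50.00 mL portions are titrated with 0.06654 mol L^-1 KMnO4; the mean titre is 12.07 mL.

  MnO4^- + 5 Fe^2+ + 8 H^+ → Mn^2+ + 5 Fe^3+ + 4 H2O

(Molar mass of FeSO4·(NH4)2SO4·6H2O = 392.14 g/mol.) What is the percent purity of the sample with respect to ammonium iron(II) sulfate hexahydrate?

76.46 %

n(KMnO4) per titration = 0.01207 × 0.06654 = 8.031 × 10^-4 mol
From the 5:1 ratio, n(FeSO4·(NH4)2SO4·6H2O) in each aliquot = 5/1 × 8.031 × 10^-4 = 4.016 × 10^-3 mol
n(FeSO4·(NH4)2SO4·6H2O) in the whole flask = 4.016 × 10^-3 × 100.0/50.00 = 8.031 × 10^-3 mol
mass of FeSO4·(NH4)2SO4·6H2O = 8.031 × 10^-3 × 392.14 = 3.149 g
% FeSO4·(NH4)2SO4·6H2O = 3.149 / 4.119 × 100 = 76.46 %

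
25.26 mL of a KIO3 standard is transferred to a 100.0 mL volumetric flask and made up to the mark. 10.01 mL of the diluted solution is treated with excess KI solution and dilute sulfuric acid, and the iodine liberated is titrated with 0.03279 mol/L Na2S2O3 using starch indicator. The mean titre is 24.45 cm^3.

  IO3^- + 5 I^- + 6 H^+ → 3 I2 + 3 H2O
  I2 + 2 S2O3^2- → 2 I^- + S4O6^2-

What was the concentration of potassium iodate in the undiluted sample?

n(S2O3^2-) = 0.02445 × 0.03279 = 8.017 × 10^-4 mol
n(I2) = n(S2O3^2-)/2 = 4.009 × 10^-4 mol
From the 1:3 ratio, n(IO3^-) in the aliquot = 1/3 × 4.009 × 10^-4 = 1.336 × 10^-4 mol
[IO3^-]_dilute = 1.336 × 10^-4 / 0.01001 = 0.01335 mol/L
[IO3^-]_original = 0.01335 × 100.0/25.26 = 0.05284 mol/L

0.05284 mol/L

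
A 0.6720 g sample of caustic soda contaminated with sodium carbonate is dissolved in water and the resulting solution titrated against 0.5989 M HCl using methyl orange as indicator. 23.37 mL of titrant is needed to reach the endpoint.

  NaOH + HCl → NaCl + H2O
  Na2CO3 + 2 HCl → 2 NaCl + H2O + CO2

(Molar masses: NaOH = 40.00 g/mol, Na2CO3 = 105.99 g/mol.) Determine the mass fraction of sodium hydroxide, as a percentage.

31.94 %

n(HCl) = 0.02337 × 0.5989 = 0.01400 mol
Let x = n(NaOH), y = n(Na2CO3).
Titrant: 1x + 2y = 0.01400;  mass: 40.00x + 105.99y = 0.6720
Solving, x = 5.366 × 10^-3 mol, y = 4.315 × 10^-3 mol
mass of NaOH = 5.366 × 10^-3 × 40.00 = 0.2146 g
% NaOH = 0.2146 / 0.6720 × 100 = 31.94 %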